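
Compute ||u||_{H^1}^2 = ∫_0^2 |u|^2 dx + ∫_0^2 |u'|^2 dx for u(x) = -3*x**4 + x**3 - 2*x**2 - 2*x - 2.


||u||_{H^1}^2 = 121648/35

The H^1 norm (squared) on an interval (0, L) is
  ||u||_{H^1}^2 = ∫_0^L u(x)^2 dx + ∫_0^L u'(x)^2 dx.
Compute u'(x) = -12*x**3 + 3*x**2 - 4*x - 2.
Then u(x)^2 = 9*x**8 - 6*x**7 + 13*x**6 + 8*x**5 + 12*x**4 + 4*x**3 + 12*x**2 + 8*x + 4 and u'(x)^2 = 144*x**6 - 72*x**5 + 105*x**4 + 24*x**3 + 4*x**2 + 16*x + 4.
Integrate each monomial from 0 to 2 using ∫_0^2 c·x^n dx = c·2^(n+1)/(n+1):
  ∫_0^2 u(x)^2 dx = ∫_0^2 (9*x^8 - 6*x^7 + 13*x^6 + 8*x^5 + 12*x^4 + 4*x^3 + 12*x^2 + 8*x + 4) dx. Term by term:
    ∫_0^2 9*x^8 dx = 512;  ∫_0^2 -6*x^7 dx = -192;  ∫_0^2 13*x^6 dx = 1664/7;
    ∫_0^2 8*x^5 dx = 256/3;  ∫_0^2 12*x^4 dx = 384/5;  ∫_0^2 4*x^3 dx = 16;
    ∫_0^2 12*x^2 dx = 32;  ∫_0^2 8*x dx = 16;  ∫_0^2 4 dx = 8.
  Sum: 512 − 192 + 1664/7 + 256/3 + 384/5 + 16 + 32 + 16 + 8 = 83144/105.
  ∫_0^2 u'(x)^2 dx = ∫_0^2 (144*x^6 - 72*x^5 + 105*x^4 + 24*x^3 + 4*x^2 + 16*x + 4) dx. Term by term:
    ∫_0^2 144*x^6 dx = 18432/7;  ∫_0^2 -72*x^5 dx = -768;  ∫_0^2 105*x^4 dx = 672;
    ∫_0^2 24*x^3 dx = 96;  ∫_0^2 4*x^2 dx = 32/3;  ∫_0^2 16*x dx = 32;
    ∫_0^2 4 dx = 8.
  Sum: 18432/7 − 768 + 672 + 96 + 32/3 + 32 + 8 = 56360/21.
Adding: ||u||_{H^1}^2 = 83144/105 + 56360/21 = 121648/35.


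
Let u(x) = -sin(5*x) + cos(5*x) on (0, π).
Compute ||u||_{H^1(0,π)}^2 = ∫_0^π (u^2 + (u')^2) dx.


||u||_{H^1(0,π)}^2 = 26*π

u'(x) = -5*sin(5*x) - 5*cos(5*x).
Expand u² and (u')² and integrate term by term on (0, π), using: for integers n ≥ 1, ∫_0^π sin²(nx) dx = ∫_0^π cos²(nx) dx = π/2; for n ≠ n', ∫_0^π sin(nx)sin(n'x) dx = ∫_0^π cos(nx)cos(n'x) dx = 0; and by product-to-sum, ∫_0^π sin(nx)cos(n'x) dx = ½∫_0^π [sin((n+n')x) + sin((n−n')x)] dx, which is 0 when n+n' is even and 2n/(n²−n'²) when n+n' is odd (it need not vanish on (0, π)).
  u² squared terms: (-1)²·∫sin(5x)² dx = 1·π/2 = π/2;  (1)²·∫cos(5x)² dx = 1·π/2 = π/2.
  u² cross terms: 2·(-1)·(1)·∫sin(5x)·cos(5x) dx = -2·(0) = 0.
  So ∫_0^π u² dx = π/2 + π/2 + 0 = π.
  (u')² squared terms: (-5)²·∫cos(5x)² dx = 25·π/2 = 25*π/2;  (-5)²·∫sin(5x)² dx = 25·π/2 = 25*π/2.
  (u')² cross terms: 2·(-5)·(-5)·∫cos(5x)·sin(5x) dx = 50·(0) = 0.
  So ∫_0^π (u')² dx = 25*π/2 + 25*π/2 + 0 = 25*π.
||u||_{H^1}^2 = (π) + (25*π) = 26*π.


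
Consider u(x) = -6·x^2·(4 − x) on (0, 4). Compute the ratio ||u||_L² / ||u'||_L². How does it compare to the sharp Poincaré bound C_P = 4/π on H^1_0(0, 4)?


||u||_L² / ||u'||_L² = 2*sqrt(14)/7 < C_P = 4/π.

u(x) = -6·x^2·(4 − x), so u'(x) = 6*x*(3*x - 8).
u(x) = -6·x^2·(4 − x) vanishes at x = 0 and x = 4, so u ∈ H^1_0(0, 4). Differentiate via the product rule and integrate the resulting polynomials term by term.
  ∫_0^4 u² dx = ∫_0^4 (36*x^6 - 288*x^5 + 576*x^4) dx. Term by term:
    ∫_0^4 36*x^6 dx = 589824/7;  ∫_0^4 -288*x^5 dx = -196608;  ∫_0^4 576*x^4 dx = 589824/5.
  Sum: 589824/7 − 196608 + 589824/5 = 196608/35.
  ∫_0^4 (u')² dx = ∫_0^4 (324*x^4 - 1728*x^3 + 2304*x^2) dx. Term by term:
    ∫_0^4 324*x^4 dx = 331776/5;  ∫_0^4 -1728*x^3 dx = -110592;  ∫_0^4 2304*x^2 dx = 49152.
  Sum: 331776/5 − 110592 + 49152 = 24576/5.
∫_0^4 u² dx = 196608/35, so ||u||_L² = 256*sqrt(105)/35.
∫_0^4 (u')² dx = 24576/5, so ||u'||_L² = 64*sqrt(30)/5.
Ratio ||u||_L² / ||u'||_L² = 2*sqrt(14)/7.
Sharp Poincaré constant on H^1_0(0, 4) is C_P = L/π = 4/π, achieved by sin(π/4·x).
A polynomial bump cannot attain the sharp Poincaré constant (only the first sine eigenfunction does), so the ratio is strictly less than C_P, consistent with ||u||_L² ≤ C_P ||u'||_L².


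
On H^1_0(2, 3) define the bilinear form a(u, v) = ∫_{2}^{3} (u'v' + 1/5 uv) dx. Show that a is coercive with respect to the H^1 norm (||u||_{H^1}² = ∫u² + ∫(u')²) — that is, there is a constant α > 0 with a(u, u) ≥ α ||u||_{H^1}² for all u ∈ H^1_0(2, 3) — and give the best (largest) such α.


α = (1/5 + π^2)/(1 + π^2)

Coercivity of a(·,·) on H^1_0(2, 3) means a(u, u) ≥ α ||u||_{H^1}² for every u ∈ H^1_0.
The interval has length L = 1, and Poincaré/coercivity depend only on L. Here a(u, u) = ∫(u')² + (1/5)·∫u².
Here 0 < c = 1/5 < 1. The condition a(u,u) ≥ α||u||_{H^1}² reads (1−α)∫(u')² ≥ (α−c)∫u². Any admissible α is ≤ 1 (rapidly oscillating u have ∫u²/∫(u')² → 0), and α = 1 would force 0 ≥ (1−c)∫u², impossible since c < 1; so 1−α > 0. By the sharp Poincaré inequality on H^1_0 of an interval of length L, ∫(u')² ≥ (π/L)²∫u² with equality for the first sine mode sin(π(x−x₀)/L) (x₀ the left endpoint), so the inequality holds for all u iff (1−α)(π/L)² ≥ α − c, i.e. α ≤ ((π/L)² + c)/((π/L)² + 1) = (1 + c(L/π)²)/(1 + (L/π)²). With (π/L)² = π^2 and c = 1/5, the largest admissible constant is α = ((π/L)² + c)/((π/L)² + 1).
Simplifying, α = (1/5 + π^2)/(1 + π^2).


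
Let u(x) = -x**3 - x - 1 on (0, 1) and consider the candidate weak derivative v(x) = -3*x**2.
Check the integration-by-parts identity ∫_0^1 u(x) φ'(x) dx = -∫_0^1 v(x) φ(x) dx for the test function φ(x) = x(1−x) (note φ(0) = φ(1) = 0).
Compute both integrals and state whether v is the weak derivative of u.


LHS = 19/60, RHS = 3/20. No, v is not the weak derivative of u.

u(x) = -x**3 - x - 1, classical derivative u'(x) = -3*x**2 - 1.
φ(x) = x(1−x), so φ'(x) = 1 - 2*x.
Note φ(0) = φ(1) = 0, so the boundary term u·φ vanishes.
LHS = ∫_0^1 u(x) φ'(x) dx = ∫_0^1 (2*x^4 - x^3 + 2*x^2 + x - 1) dx. Term by term:
  ∫_0^1 2*x^4 dx = 2/5;  ∫_0^1 -x^3 dx = -1/4;  ∫_0^1 2*x^2 dx = 2/3;
  ∫_0^1 x dx = 1/2;  ∫_0^1 -1 dx = -1.
Sum: 2/5 − 1/4 + 2/3 + 1/2 − 1 = 19/60.
So LHS = 19/60.
∫_0^1 v(x) φ(x) dx = ∫_0^1 (3*x^4 - 3*x^3) dx. Term by term:
  ∫_0^1 3*x^4 dx = 3/5;  ∫_0^1 -3*x^3 dx = -3/4.
Sum: 3/5 − 3/4 = -3/20.
So RHS = -∫_0^1 v(x) φ(x) dx = 3/20.
LHS − RHS = 1/6 ≠ 0, so the identity fails.
(For a valid weak derivative the identity must hold for EVERY test function, in particular this one. The failure shows v is NOT the weak derivative of u.)
Correct weak derivative would be u'(x) = -3*x**2 - 1.


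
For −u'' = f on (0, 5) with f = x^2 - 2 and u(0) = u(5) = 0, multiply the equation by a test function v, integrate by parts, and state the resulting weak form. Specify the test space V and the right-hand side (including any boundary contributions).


V = H^1_0(0, 5) (so v(0) = v(5) = 0); weak form: ∫_0^5 u'v' dx = ∫_0^5 (x^2 - 2) v dx for all v ∈ V.

Multiply both sides by a test function v and integrate from 0 to 5:
  ∫_0^5 −u''(x) v(x) dx = ∫_0^5 f(x) v(x) dx.
Integrate the LHS by parts once:
  ∫_0^5 −u'' v dx = −[u'(x) v(x)]_0^5 + ∫_0^5 u'(x) v'(x) dx.
Thus ∫_0^5 u'(x) v'(x) dx = ∫_0^5 f(x) v(x) dx + [u'(x) v(x)]_0^5.
Choose V so that boundary terms are either known or forced to vanish.
u is Dirichlet: u(0) = u(5) = 0. Let V = H^1_0(0, 5); then v(0) = v(5) = 0, and [u' v]_0^5 = 0.
Weak formulation: find u (satisfying any essential BC) such that ∫_0^5 u'(x) v'(x) dx = ∫_0^5 f v dx for all v ∈ V.
Substituting f(x) = x^2 - 2, the right-hand side is ∫_0^5 (x^2 - 2) v dx.


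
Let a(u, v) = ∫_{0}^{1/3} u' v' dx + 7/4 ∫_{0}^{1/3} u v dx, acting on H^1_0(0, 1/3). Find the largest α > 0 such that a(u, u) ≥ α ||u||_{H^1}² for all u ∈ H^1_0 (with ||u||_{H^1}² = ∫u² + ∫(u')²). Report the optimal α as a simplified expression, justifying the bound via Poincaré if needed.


α = 1

Coercivity of a(·,·) on H^1_0(0, 1/3) means a(u, u) ≥ α ||u||_{H^1}² for every u ∈ H^1_0.
The interval has length L = 1/3, and Poincaré/coercivity depend only on L. Here a(u, u) = ∫(u')² + (7/4)·∫u².
Here c = 7/4 ≥ 1, so a(u,u) = ∫(u')² + c∫u² ≥ ∫(u')² + ∫u² = ||u||_{H^1}², i.e. α = 1 works. No larger α is possible: a(u,u) ≥ α||u||_{H^1}² means (1−α)∫(u')² ≥ (α−c)∫u², and for the modes u_n = sin(nπ(x−x₀)/L) (x₀ the left endpoint) one has ∫u_n²/∫(u_n')² = (L/(nπ))² → 0, so a(u_n,u_n)/||u_n||_{H^1}² → 1. Hence the optimal constant is α = 1.
Therefore α = 1.


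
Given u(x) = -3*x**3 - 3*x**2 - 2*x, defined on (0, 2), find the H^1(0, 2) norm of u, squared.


||u||_{H^1}^2 = 183544/105

The H^1 norm (squared) on an interval (0, L) is
  ||u||_{H^1}^2 = ∫_0^L u(x)^2 dx + ∫_0^L u'(x)^2 dx.
Compute u'(x) = -9*x**2 - 6*x - 2.
Then u(x)^2 = 9*x**6 + 18*x**5 + 21*x**4 + 12*x**3 + 4*x**2 and u'(x)^2 = 81*x**4 + 108*x**3 + 72*x**2 + 24*x + 4.
Integrate each monomial from 0 to 2 using ∫_0^2 c·x^n dx = c·2^(n+1)/(n+1):
  ∫_0^2 u(x)^2 dx = ∫_0^2 (9*x^6 + 18*x^5 + 21*x^4 + 12*x^3 + 4*x^2) dx. Term by term:
    ∫_0^2 9*x^6 dx = 1152/7;  ∫_0^2 18*x^5 dx = 192;  ∫_0^2 21*x^4 dx = 672/5;
    ∫_0^2 12*x^3 dx = 48;  ∫_0^2 4*x^2 dx = 32/3.
  Sum: 1152/7 + 192 + 672/5 + 48 + 32/3 = 57712/105.
  ∫_0^2 u'(x)^2 dx = ∫_0^2 (81*x^4 + 108*x^3 + 72*x^2 + 24*x + 4) dx. Term by term:
    ∫_0^2 81*x^4 dx = 2592/5;  ∫_0^2 108*x^3 dx = 432;  ∫_0^2 72*x^2 dx = 192;
    ∫_0^2 24*x dx = 48;  ∫_0^2 4 dx = 8.
  Sum: 2592/5 + 432 + 192 + 48 + 8 = 5992/5.
Adding: ||u||_{H^1}^2 = 57712/105 + 5992/5 = 183544/105.


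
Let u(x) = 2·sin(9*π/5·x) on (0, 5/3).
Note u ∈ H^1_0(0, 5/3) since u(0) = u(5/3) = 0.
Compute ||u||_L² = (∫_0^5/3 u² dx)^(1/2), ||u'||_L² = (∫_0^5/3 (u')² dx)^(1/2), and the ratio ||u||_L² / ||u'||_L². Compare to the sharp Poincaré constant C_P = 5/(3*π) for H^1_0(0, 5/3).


||u||_L² / ||u'||_L² = 5/(9*π) < C_P = 5/(3*π).

u(x) = 2·sin(9*π/5·x), so u'(x) = 18*π*cos(9*π*x/5)/5.
Writing u(x) = A·sin(kπx/L) with A = 2 and k = 3, use ∫_0^L sin²(kπx/L) dx = L/2 and ∫_0^L cos²(kπx/L) dx = L/2.
u² = 4·sin²(9*π/5·x) and (u')² = 324*π^2/25·cos²(9*π/5·x), and each of sin², cos² integrates to L/2 = 5/6 over (0, 5/3).
∫_0^5/3 u² dx = 10/3, so ||u||_L² = sqrt(30)/3.
∫_0^5/3 (u')² dx = 54*π^2/5, so ||u'||_L² = 3*sqrt(30)*π/5.
Ratio ||u||_L² / ||u'||_L² = 5/(9*π).
Sharp Poincaré constant on H^1_0(0, 5/3) is C_P = L/π = 5/(3*π), achieved by sin(3*π/5·x).
This is the k = 3 harmonic; the ratio L/(kπ) is strictly less than C_P = L/π, consistent with the sharp inequality ||u||_L² ≤ C_P ||u'||_L².


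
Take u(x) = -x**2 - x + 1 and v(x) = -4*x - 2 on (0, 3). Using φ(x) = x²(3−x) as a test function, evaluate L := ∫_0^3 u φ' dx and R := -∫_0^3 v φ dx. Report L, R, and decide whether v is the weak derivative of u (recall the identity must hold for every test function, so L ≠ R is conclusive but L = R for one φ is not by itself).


LHS = 621/20, RHS = 621/10. No, v is not the weak derivative of u.

u(x) = -x**2 - x + 1, classical derivative u'(x) = -2*x - 1.
φ(x) = x²(3−x), so φ'(x) = 3*x*(2 - x).
Note φ(0) = φ(3) = 0, so the boundary term u·φ vanishes.
LHS = ∫_0^3 u(x) φ'(x) dx = ∫_0^3 (3*x^4 - 3*x^3 - 9*x^2 + 6*x) dx. Term by term:
  ∫_0^3 3*x^4 dx = 729/5;  ∫_0^3 -3*x^3 dx = -243/4;  ∫_0^3 -9*x^2 dx = -81;
  ∫_0^3 6*x dx = 27.
Sum: 729/5 − 243/4 − 81 + 27 = 621/20.
So LHS = 621/20.
∫_0^3 v(x) φ(x) dx = ∫_0^3 (4*x^4 - 10*x^3 - 6*x^2) dx. Term by term:
  ∫_0^3 4*x^4 dx = 972/5;  ∫_0^3 -10*x^3 dx = -405/2;  ∫_0^3 -6*x^2 dx = -54.
Sum: 972/5 − 405/2 − 54 = -621/10.
So RHS = -∫_0^3 v(x) φ(x) dx = 621/10.
LHS − RHS = -621/20 ≠ 0, so the identity fails.
(For a valid weak derivative the identity must hold for EVERY test function, in particular this one. The failure shows v is NOT the weak derivative of u.)
Correct weak derivative would be u'(x) = -2*x - 1.


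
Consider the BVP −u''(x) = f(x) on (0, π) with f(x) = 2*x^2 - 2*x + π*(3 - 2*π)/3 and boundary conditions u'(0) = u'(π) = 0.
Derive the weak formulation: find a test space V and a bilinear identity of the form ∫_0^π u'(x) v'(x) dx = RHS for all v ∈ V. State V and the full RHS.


V = H^1(0, π) (no boundary constraint on v; u is determined up to an additive constant); weak form: ∫_0^π u'v' dx = ∫_0^π (2*x^2 - 2*x + π*(3 - 2*π)/3) v dx for all v ∈ V.

Multiply both sides by a test function v and integrate from 0 to π:
  ∫_0^π −u''(x) v(x) dx = ∫_0^π f(x) v(x) dx.
Integrate the LHS by parts once:
  ∫_0^π −u'' v dx = −[u'(x) v(x)]_0^π + ∫_0^π u'(x) v'(x) dx.
Thus ∫_0^π u'(x) v'(x) dx = ∫_0^π f(x) v(x) dx + [u'(x) v(x)]_0^π.
Choose V so that boundary terms are either known or forced to vanish.
u has homogeneous Neumann: u'(0) = u'(π) = 0. So [u' v]_0^π = 0·v(π) − 0·v(0) = 0 for any v; take V = H^1(0, π).
Weak formulation: find u (satisfying any essential BC) such that ∫_0^π u'(x) v'(x) dx = ∫_0^π f v dx for all v ∈ V (homogeneous Neumann, so boundary terms vanish).
Substituting f(x) = 2*x^2 - 2*x + π*(3 - 2*π)/3, the right-hand side is ∫_0^π (2*x^2 - 2*x + π*(3 - 2*π)/3) v dx.
Compatibility check (pure Neumann): taking v ≡ 1 ∈ V gives 0 = ∫_0^π f dx + (0) − (0), i.e. ∫_0^π f dx must equal u'(0) − u'(π) = 0. Indeed ∫_0^π (2*x^2 - 2*x + π*(3 - 2*π)/3) dx = 0, so the data are compatible. The solution is then unique only up to an additive constant (fix it e.g. by requiring ∫_0^π u dx = 0).


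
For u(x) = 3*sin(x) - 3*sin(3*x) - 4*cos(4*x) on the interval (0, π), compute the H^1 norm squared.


||u||_{H^1(0,π)}^2 = -10336/35 + 190*π

u'(x) = 16*sin(4*x) + 3*cos(x) - 9*cos(3*x).
Expand u² and (u')² and integrate term by term on (0, π), using: for integers n ≥ 1, ∫_0^π sin²(nx) dx = ∫_0^π cos²(nx) dx = π/2; for n ≠ n', ∫_0^π sin(nx)sin(n'x) dx = ∫_0^π cos(nx)cos(n'x) dx = 0; and by product-to-sum, ∫_0^π sin(nx)cos(n'x) dx = ½∫_0^π [sin((n+n')x) + sin((n−n')x)] dx, which is 0 when n+n' is even and 2n/(n²−n'²) when n+n' is odd (it need not vanish on (0, π)).
  u² squared terms: (-4)²·∫cos(4x)² dx = 16·π/2 = 8*π;  (-3)²·∫sin(3x)² dx = 9·π/2 = 9*π/2;  (3)²·∫sin(x)² dx = 9·π/2 = 9*π/2.
  u² cross terms: 2·(-4)·(-3)·∫cos(4x)·sin(3x) dx = 24·(-6/7) = -144/7;  2·(-4)·(3)·∫cos(4x)·sin(x) dx = -24·(-2/15) = 16/5;  2·(-3)·(3)·∫sin(3x)·sin(x) dx = -18·(0) = 0.
  So ∫_0^π u² dx = 8*π + 9*π/2 + 9*π/2 − 144/7 + 16/5 + 0 = -608/35 + 17*π.
  (u')² squared terms: (-9)²·∫cos(3x)² dx = 81·π/2 = 81*π/2;  (3)²·∫cos(x)² dx = 9·π/2 = 9*π/2;  (16)²·∫sin(4x)² dx = 256·π/2 = 128*π.
  (u')² cross terms: 2·(-9)·(3)·∫cos(3x)·cos(x) dx = -54·(0) = 0;  2·(-9)·(16)·∫cos(3x)·sin(4x) dx = -288·(8/7) = -2304/7;  2·(3)·(16)·∫cos(x)·sin(4x) dx = 96·(8/15) = 256/5.
  So ∫_0^π (u')² dx = 81*π/2 + 9*π/2 + 128*π + 0 − 2304/7 + 256/5 = -9728/35 + 173*π.
||u||_{H^1}^2 = (-608/35 + 17*π) + (-9728/35 + 173*π) = -10336/35 + 190*π.


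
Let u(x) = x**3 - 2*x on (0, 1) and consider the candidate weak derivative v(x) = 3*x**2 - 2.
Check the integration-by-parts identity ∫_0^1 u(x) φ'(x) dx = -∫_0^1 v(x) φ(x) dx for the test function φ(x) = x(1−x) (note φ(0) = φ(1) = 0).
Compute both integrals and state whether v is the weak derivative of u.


LHS = 11/60, RHS = 11/60. Yes, v = u' weakly.

u(x) = x**3 - 2*x, classical derivative u'(x) = 3*x**2 - 2.
φ(x) = x(1−x), so φ'(x) = 1 - 2*x.
Note φ(0) = φ(1) = 0, so the boundary term u·φ vanishes.
LHS = ∫_0^1 u(x) φ'(x) dx = ∫_0^1 (-2*x^4 + x^3 + 4*x^2 - 2*x) dx. Term by term:
  ∫_0^1 -2*x^4 dx = -2/5;  ∫_0^1 x^3 dx = 1/4;  ∫_0^1 4*x^2 dx = 4/3;
  ∫_0^1 -2*x dx = -1.
Sum: -2/5 + 1/4 + 4/3 − 1 = 11/60.
So LHS = 11/60.
∫_0^1 v(x) φ(x) dx = ∫_0^1 (-3*x^4 + 3*x^3 + 2*x^2 - 2*x) dx. Term by term:
  ∫_0^1 -3*x^4 dx = -3/5;  ∫_0^1 3*x^3 dx = 3/4;  ∫_0^1 2*x^2 dx = 2/3;
  ∫_0^1 -2*x dx = -1.
Sum: -3/5 + 3/4 + 2/3 − 1 = -11/60.
So RHS = -∫_0^1 v(x) φ(x) dx = 11/60.
LHS = RHS, so the identity holds for this test φ.
Moreover u is smooth here and v(x) = u'(x) = 3*x**2 - 2 pointwise, so the identity holds for every test function. Hence v is the weak derivative of u.


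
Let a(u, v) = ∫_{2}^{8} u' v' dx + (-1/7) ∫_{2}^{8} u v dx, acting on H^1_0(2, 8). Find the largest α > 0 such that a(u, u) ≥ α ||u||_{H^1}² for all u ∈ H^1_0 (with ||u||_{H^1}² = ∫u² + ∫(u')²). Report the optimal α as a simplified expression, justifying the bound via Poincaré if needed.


α = (-36/7 + π^2)/(π^2 + 36)

Coercivity of a(·,·) on H^1_0(2, 8) means a(u, u) ≥ α ||u||_{H^1}² for every u ∈ H^1_0.
The interval has length L = 6, and Poincaré/coercivity depend only on L. Here a(u, u) = ∫(u')² + (-1/7)·∫u².
Here c = -1/7 < 0 with |c| < (π/L)² = π^2/36, so coercivity still holds. The condition a(u,u) ≥ α||u||_{H^1}² reads (1−α)∫(u')² ≥ (α−c)∫u². Any admissible α is ≤ 1 (rapidly oscillating u have ∫u²/∫(u')² → 0), and α = 1 would force 0 ≥ (1−c)∫u², impossible since c < 1; so 1−α > 0. By the sharp Poincaré inequality on H^1_0 of an interval of length L, ∫(u')² ≥ (π/L)²∫u² with equality for the first sine mode sin(π(x−x₀)/L) (x₀ the left endpoint), so the inequality holds for all u iff (1−α)(π/L)² ≥ α − c, i.e. α ≤ ((π/L)² + c)/((π/L)² + 1) = (1 + c(L/π)²)/(1 + (L/π)²). (Direct route, valid since c ≤ 0: Poincaré gives c∫u² ≥ c(L/π)²∫(u')², so a(u,u) ≥ (1 + c(L/π)²)∫(u')², while ||u||_{H^1}² ≤ (1 + (L/π)²)∫(u')²; dividing yields the same α.) With (π/L)² = π^2/36 and c = -1/7, the largest admissible constant is α = ((π/L)² + c)/((π/L)² + 1).
Simplifying, α = (-36/7 + π^2)/(π^2 + 36).


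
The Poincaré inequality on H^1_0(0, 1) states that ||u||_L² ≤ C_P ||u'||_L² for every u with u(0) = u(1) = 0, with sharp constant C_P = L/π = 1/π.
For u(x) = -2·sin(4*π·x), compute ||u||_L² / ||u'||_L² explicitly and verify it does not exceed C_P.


||u||_L² / ||u'||_L² = 1/(4*π) < C_P = 1/π.

u(x) = -2·sin(4*π·x), so u'(x) = -8*π*cos(4*π*x).
Writing u(x) = A·sin(kπx/L) with A = -2 and k = 4, use ∫_0^L sin²(kπx/L) dx = L/2 and ∫_0^L cos²(kπx/L) dx = L/2.
u² = 4·sin²(4*π·x) and (u')² = 64*π^2·cos²(4*π·x), and each of sin², cos² integrates to L/2 = 1/2 over (0, 1).
∫_0^1 u² dx = 2, so ||u||_L² = sqrt(2).
∫_0^1 (u')² dx = 32*π^2, so ||u'||_L² = 4*sqrt(2)*π.
Ratio ||u||_L² / ||u'||_L² = 1/(4*π).
Sharp Poincaré constant on H^1_0(0, 1) is C_P = L/π = 1/π, achieved by sin(π·x).
This is the k = 4 harmonic; the ratio L/(kπ) is strictly less than C_P = L/π, consistent with the sharp inequality ||u||_L² ≤ C_P ||u'||_L².


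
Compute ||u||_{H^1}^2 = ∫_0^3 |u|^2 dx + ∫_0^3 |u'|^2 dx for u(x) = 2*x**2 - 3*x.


||u||_{H^1}^2 = 477/5

The H^1 norm (squared) on an interval (0, L) is
  ||u||_{H^1}^2 = ∫_0^L u(x)^2 dx + ∫_0^L u'(x)^2 dx.
Compute u'(x) = 4*x - 3.
Then u(x)^2 = 4*x**4 - 12*x**3 + 9*x**2 and u'(x)^2 = 16*x**2 - 24*x + 9.
Integrate each monomial from 0 to 3 using ∫_0^3 c·x^n dx = c·3^(n+1)/(n+1):
  ∫_0^3 u(x)^2 dx = ∫_0^3 (4*x^4 - 12*x^3 + 9*x^2) dx. Term by term:
    ∫_0^3 4*x^4 dx = 972/5;  ∫_0^3 -12*x^3 dx = -243;  ∫_0^3 9*x^2 dx = 81.
  Sum: 972/5 − 243 + 81 = 162/5.
  ∫_0^3 u'(x)^2 dx = ∫_0^3 (16*x^2 - 24*x + 9) dx. Term by term:
    ∫_0^3 16*x^2 dx = 144;  ∫_0^3 -24*x dx = -108;  ∫_0^3 9 dx = 27.
  Sum: 144 − 108 + 27 = 63.
Adding: ||u||_{H^1}^2 = 162/5 + 63 = 477/5.


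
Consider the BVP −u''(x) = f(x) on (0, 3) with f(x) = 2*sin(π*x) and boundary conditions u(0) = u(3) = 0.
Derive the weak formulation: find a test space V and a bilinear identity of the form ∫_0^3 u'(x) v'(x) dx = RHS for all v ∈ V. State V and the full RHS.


V = H^1_0(0, 3) (so v(0) = v(3) = 0); weak form: ∫_0^3 u'v' dx = ∫_0^3 (2*sin(π*x)) v dx for all v ∈ V.

Multiply both sides by a test function v and integrate from 0 to 3:
  ∫_0^3 −u''(x) v(x) dx = ∫_0^3 f(x) v(x) dx.
Integrate the LHS by parts once:
  ∫_0^3 −u'' v dx = −[u'(x) v(x)]_0^3 + ∫_0^3 u'(x) v'(x) dx.
Thus ∫_0^3 u'(x) v'(x) dx = ∫_0^3 f(x) v(x) dx + [u'(x) v(x)]_0^3.
Choose V so that boundary terms are either known or forced to vanish.
u is Dirichlet: u(0) = u(3) = 0. Let V = H^1_0(0, 3); then v(0) = v(3) = 0, and [u' v]_0^3 = 0.
Weak formulation: find u (satisfying any essential BC) such that ∫_0^3 u'(x) v'(x) dx = ∫_0^3 f v dx for all v ∈ V.
Substituting f(x) = 2*sin(π*x), the right-hand side is ∫_0^3 (2*sin(π*x)) v dx.


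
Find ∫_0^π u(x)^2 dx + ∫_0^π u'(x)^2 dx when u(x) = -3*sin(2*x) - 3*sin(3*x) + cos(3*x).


||u||_{H^1(0,π)}^2 = 48 + 145*π/2

u'(x) = -3*sin(3*x) - 6*cos(2*x) - 9*cos(3*x).
Expand u² and (u')² and integrate term by term on (0, π), using: for integers n ≥ 1, ∫_0^π sin²(nx) dx = ∫_0^π cos²(nx) dx = π/2; for n ≠ n', ∫_0^π sin(nx)sin(n'x) dx = ∫_0^π cos(nx)cos(n'x) dx = 0; and by product-to-sum, ∫_0^π sin(nx)cos(n'x) dx = ½∫_0^π [sin((n+n')x) + sin((n−n')x)] dx, which is 0 when n+n' is even and 2n/(n²−n'²) when n+n' is odd (it need not vanish on (0, π)).
  u² squared terms: (-3)²·∫sin(2x)² dx = 9·π/2 = 9*π/2;  (-3)²·∫sin(3x)² dx = 9·π/2 = 9*π/2;  (1)²·∫cos(3x)² dx = 1·π/2 = π/2.
  u² cross terms: 2·(-3)·(-3)·∫sin(2x)·sin(3x) dx = 18·(0) = 0;  2·(-3)·(1)·∫sin(2x)·cos(3x) dx = -6·(-4/5) = 24/5;  2·(-3)·(1)·∫sin(3x)·cos(3x) dx = -6·(0) = 0.
  So ∫_0^π u² dx = 9*π/2 + 9*π/2 + π/2 + 0 + 24/5 + 0 = 24/5 + 19*π/2.
  (u')² squared terms: (-9)²·∫cos(3x)² dx = 81·π/2 = 81*π/2;  (-6)²·∫cos(2x)² dx = 36·π/2 = 18*π;  (-3)²·∫sin(3x)² dx = 9·π/2 = 9*π/2.
  (u')² cross terms: 2·(-9)·(-6)·∫cos(3x)·cos(2x) dx = 108·(0) = 0;  2·(-9)·(-3)·∫cos(3x)·sin(3x) dx = 54·(0) = 0;  2·(-6)·(-3)·∫cos(2x)·sin(3x) dx = 36·(6/5) = 216/5.
  So ∫_0^π (u')² dx = 81*π/2 + 18*π + 9*π/2 + 0 + 0 + 216/5 = 216/5 + 63*π.
||u||_{H^1}^2 = (24/5 + 19*π/2) + (216/5 + 63*π) = 48 + 145*π/2.


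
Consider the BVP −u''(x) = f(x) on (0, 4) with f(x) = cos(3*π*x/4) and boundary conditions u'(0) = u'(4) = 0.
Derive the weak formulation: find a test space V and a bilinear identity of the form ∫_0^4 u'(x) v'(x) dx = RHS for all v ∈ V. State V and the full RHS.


V = H^1(0, 4) (no boundary constraint on v; u is determined up to an additive constant); weak form: ∫_0^4 u'v' dx = ∫_0^4 (cos(3*π*x/4)) v dx for all v ∈ V.

Multiply both sides by a test function v and integrate from 0 to 4:
  ∫_0^4 −u''(x) v(x) dx = ∫_0^4 f(x) v(x) dx.
Integrate the LHS by parts once:
  ∫_0^4 −u'' v dx = −[u'(x) v(x)]_0^4 + ∫_0^4 u'(x) v'(x) dx.
Thus ∫_0^4 u'(x) v'(x) dx = ∫_0^4 f(x) v(x) dx + [u'(x) v(x)]_0^4.
Choose V so that boundary terms are either known or forced to vanish.
u has homogeneous Neumann: u'(0) = u'(4) = 0. So [u' v]_0^4 = 0·v(4) − 0·v(0) = 0 for any v; take V = H^1(0, 4).
Weak formulation: find u (satisfying any essential BC) such that ∫_0^4 u'(x) v'(x) dx = ∫_0^4 f v dx for all v ∈ V (homogeneous Neumann, so boundary terms vanish).
Substituting f(x) = cos(3*π*x/4), the right-hand side is ∫_0^4 (cos(3*π*x/4)) v dx.
Compatibility check (pure Neumann): taking v ≡ 1 ∈ V gives 0 = ∫_0^4 f dx + (0) − (0), i.e. ∫_0^4 f dx must equal u'(0) − u'(4) = 0. Indeed ∫_0^4 (cos(3*π*x/4)) dx = 0, so the data are compatible. The solution is then unique only up to an additive constant (fix it e.g. by requiring ∫_0^4 u dx = 0).


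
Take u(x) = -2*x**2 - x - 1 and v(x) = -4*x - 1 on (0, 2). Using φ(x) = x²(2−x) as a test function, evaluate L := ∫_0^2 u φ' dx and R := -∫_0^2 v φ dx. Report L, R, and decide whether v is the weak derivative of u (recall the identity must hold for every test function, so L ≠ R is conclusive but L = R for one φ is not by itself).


LHS = 116/15, RHS = 116/15. Yes, v = u' weakly.

u(x) = -2*x**2 - x - 1, classical derivative u'(x) = -4*x - 1.
φ(x) = x²(2−x), so φ'(x) = x*(4 - 3*x).
Note φ(0) = φ(2) = 0, so the boundary term u·φ vanishes.
LHS = ∫_0^2 u(x) φ'(x) dx = ∫_0^2 (6*x^4 - 5*x^3 - x^2 - 4*x) dx. Term by term:
  ∫_0^2 6*x^4 dx = 192/5;  ∫_0^2 -5*x^3 dx = -20;  ∫_0^2 -x^2 dx = -8/3;
  ∫_0^2 -4*x dx = -8.
Sum: 192/5 − 20 − 8/3 − 8 = 116/15.
So LHS = 116/15.
∫_0^2 v(x) φ(x) dx = ∫_0^2 (4*x^4 - 7*x^3 - 2*x^2) dx. Term by term:
  ∫_0^2 4*x^4 dx = 128/5;  ∫_0^2 -7*x^3 dx = -28;  ∫_0^2 -2*x^2 dx = -16/3.
Sum: 128/5 − 28 − 16/3 = -116/15.
So RHS = -∫_0^2 v(x) φ(x) dx = 116/15.
LHS = RHS, so the identity holds for this test φ.
Moreover u is smooth here and v(x) = u'(x) = -4*x - 1 pointwise, so the identity holds for every test function. Hence v is the weak derivative of u.


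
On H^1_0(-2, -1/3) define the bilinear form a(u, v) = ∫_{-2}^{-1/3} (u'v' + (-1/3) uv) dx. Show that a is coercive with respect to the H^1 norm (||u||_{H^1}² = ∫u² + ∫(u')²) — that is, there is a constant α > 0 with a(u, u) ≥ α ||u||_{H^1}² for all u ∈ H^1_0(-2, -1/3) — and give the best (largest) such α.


α = (-25 + 27*π^2)/(3*(25 + 9*π^2))

Coercivity of a(·,·) on H^1_0(-2, -1/3) means a(u, u) ≥ α ||u||_{H^1}² for every u ∈ H^1_0.
The interval has length L = 5/3, and Poincaré/coercivity depend only on L. Here a(u, u) = ∫(u')² + (-1/3)·∫u².
Here c = -1/3 < 0 with |c| < (π/L)² = 9*π^2/25, so coercivity still holds. The condition a(u,u) ≥ α||u||_{H^1}² reads (1−α)∫(u')² ≥ (α−c)∫u². Any admissible α is ≤ 1 (rapidly oscillating u have ∫u²/∫(u')² → 0), and α = 1 would force 0 ≥ (1−c)∫u², impossible since c < 1; so 1−α > 0. By the sharp Poincaré inequality on H^1_0 of an interval of length L, ∫(u')² ≥ (π/L)²∫u² with equality for the first sine mode sin(π(x−x₀)/L) (x₀ the left endpoint), so the inequality holds for all u iff (1−α)(π/L)² ≥ α − c, i.e. α ≤ ((π/L)² + c)/((π/L)² + 1) = (1 + c(L/π)²)/(1 + (L/π)²). (Direct route, valid since c ≤ 0: Poincaré gives c∫u² ≥ c(L/π)²∫(u')², so a(u,u) ≥ (1 + c(L/π)²)∫(u')², while ||u||_{H^1}² ≤ (1 + (L/π)²)∫(u')²; dividing yields the same α.) With (π/L)² = 9*π^2/25 and c = -1/3, the largest admissible constant is α = ((π/L)² + c)/((π/L)² + 1).
Simplifying, α = (-25 + 27*π^2)/(3*(25 + 9*π^2)).


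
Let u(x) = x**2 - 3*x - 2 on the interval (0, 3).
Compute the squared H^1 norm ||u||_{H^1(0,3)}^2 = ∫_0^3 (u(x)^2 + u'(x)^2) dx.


||u||_{H^1}^2 = 471/10

The H^1 norm (squared) on an interval (0, L) is
  ||u||_{H^1}^2 = ∫_0^L u(x)^2 dx + ∫_0^L u'(x)^2 dx.
Compute u'(x) = 2*x - 3.
Then u(x)^2 = x**4 - 6*x**3 + 5*x**2 + 12*x + 4 and u'(x)^2 = 4*x**2 - 12*x + 9.
Integrate each monomial from 0 to 3 using ∫_0^3 c·x^n dx = c·3^(n+1)/(n+1):
  ∫_0^3 u(x)^2 dx = ∫_0^3 (x^4 - 6*x^3 + 5*x^2 + 12*x + 4) dx. Term by term:
    ∫_0^3 x^4 dx = 243/5;  ∫_0^3 -6*x^3 dx = -243/2;  ∫_0^3 5*x^2 dx = 45;
    ∫_0^3 12*x dx = 54;  ∫_0^3 4 dx = 12.
  Sum: 243/5 − 243/2 + 45 + 54 + 12 = 381/10.
  ∫_0^3 u'(x)^2 dx = ∫_0^3 (4*x^2 - 12*x + 9) dx. Term by term:
    ∫_0^3 4*x^2 dx = 36;  ∫_0^3 -12*x dx = -54;  ∫_0^3 9 dx = 27.
  Sum: 36 − 54 + 27 = 9.
Adding: ||u||_{H^1}^2 = 381/10 + 9 = 471/10.


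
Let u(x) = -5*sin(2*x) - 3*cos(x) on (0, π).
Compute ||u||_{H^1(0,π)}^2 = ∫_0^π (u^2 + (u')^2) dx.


||u||_{H^1(0,π)}^2 = 80 + 143*π/2

u'(x) = 3*sin(x) - 10*cos(2*x).
Expand u² and (u')² and integrate term by term on (0, π), using: for integers n ≥ 1, ∫_0^π sin²(nx) dx = ∫_0^π cos²(nx) dx = π/2; for n ≠ n', ∫_0^π sin(nx)sin(n'x) dx = ∫_0^π cos(nx)cos(n'x) dx = 0; and by product-to-sum, ∫_0^π sin(nx)cos(n'x) dx = ½∫_0^π [sin((n+n')x) + sin((n−n')x)] dx, which is 0 when n+n' is even and 2n/(n²−n'²) when n+n' is odd (it need not vanish on (0, π)).
  u² squared terms: (-5)²·∫sin(2x)² dx = 25·π/2 = 25*π/2;  (-3)²·∫cos(x)² dx = 9·π/2 = 9*π/2.
  u² cross terms: 2·(-5)·(-3)·∫sin(2x)·cos(x) dx = 30·(4/3) = 40.
  So ∫_0^π u² dx = 25*π/2 + 9*π/2 + 40 = 40 + 17*π.
  (u')² squared terms: (-10)²·∫cos(2x)² dx = 100·π/2 = 50*π;  (3)²·∫sin(x)² dx = 9·π/2 = 9*π/2.
  (u')² cross terms: 2·(-10)·(3)·∫cos(2x)·sin(x) dx = -60·(-2/3) = 40.
  So ∫_0^π (u')² dx = 50*π + 9*π/2 + 40 = 40 + 109*π/2.
||u||_{H^1}^2 = (40 + 17*π) + (40 + 109*π/2) = 80 + 143*π/2.


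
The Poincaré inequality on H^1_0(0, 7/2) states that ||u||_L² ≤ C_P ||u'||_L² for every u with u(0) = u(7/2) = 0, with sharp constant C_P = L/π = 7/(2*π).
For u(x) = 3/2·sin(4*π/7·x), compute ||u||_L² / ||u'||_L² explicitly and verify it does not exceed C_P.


||u||_L² / ||u'||_L² = 7/(4*π) < C_P = 7/(2*π).

u(x) = 3/2·sin(4*π/7·x), so u'(x) = 6*π*cos(4*π*x/7)/7.
Writing u(x) = A·sin(kπx/L) with A = 3/2 and k = 2, use ∫_0^L sin²(kπx/L) dx = L/2 and ∫_0^L cos²(kπx/L) dx = L/2.
u² = 9/4·sin²(4*π/7·x) and (u')² = 36*π^2/49·cos²(4*π/7·x), and each of sin², cos² integrates to L/2 = 7/4 over (0, 7/2).
∫_0^7/2 u² dx = 63/16, so ||u||_L² = 3*sqrt(7)/4.
∫_0^7/2 (u')² dx = 9*π^2/7, so ||u'||_L² = 3*sqrt(7)*π/7.
Ratio ||u||_L² / ||u'||_L² = 7/(4*π).
Sharp Poincaré constant on H^1_0(0, 7/2) is C_P = L/π = 7/(2*π), achieved by sin(2*π/7·x).
This is the k = 2 harmonic; the ratio L/(kπ) is strictly less than C_P = L/π, consistent with the sharp inequality ||u||_L² ≤ C_P ||u'||_L².


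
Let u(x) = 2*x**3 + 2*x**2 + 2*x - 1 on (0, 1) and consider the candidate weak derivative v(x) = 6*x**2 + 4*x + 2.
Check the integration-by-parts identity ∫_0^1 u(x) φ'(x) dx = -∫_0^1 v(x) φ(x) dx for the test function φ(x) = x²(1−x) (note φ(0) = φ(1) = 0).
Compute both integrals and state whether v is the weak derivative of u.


LHS = -17/30, RHS = -17/30. Yes, v = u' weakly.

u(x) = 2*x**3 + 2*x**2 + 2*x - 1, classical derivative u'(x) = 6*x**2 + 4*x + 2.
φ(x) = x²(1−x), so φ'(x) = x*(2 - 3*x).
Note φ(0) = φ(1) = 0, so the boundary term u·φ vanishes.
LHS = ∫_0^1 u(x) φ'(x) dx = ∫_0^1 (-6*x^5 - 2*x^4 - 2*x^3 + 7*x^2 - 2*x) dx. Term by term:
  ∫_0^1 -6*x^5 dx = -1;  ∫_0^1 -2*x^4 dx = -2/5;  ∫_0^1 -2*x^3 dx = -1/2;
  ∫_0^1 7*x^2 dx = 7/3;  ∫_0^1 -2*x dx = -1.
Sum: -1 − 2/5 − 1/2 + 7/3 − 1 = -17/30.
So LHS = -17/30.
∫_0^1 v(x) φ(x) dx = ∫_0^1 (-6*x^5 + 2*x^4 + 2*x^3 + 2*x^2) dx. Term by term:
  ∫_0^1 -6*x^5 dx = -1;  ∫_0^1 2*x^4 dx = 2/5;  ∫_0^1 2*x^3 dx = 1/2;
  ∫_0^1 2*x^2 dx = 2/3.
Sum: -1 + 2/5 + 1/2 + 2/3 = 17/30.
So RHS = -∫_0^1 v(x) φ(x) dx = -17/30.
LHS = RHS, so the identity holds for this test φ.
Moreover u is smooth here and v(x) = u'(x) = 6*x**2 + 4*x + 2 pointwise, so the identity holds for every test function. Hence v is the weak derivative of u.


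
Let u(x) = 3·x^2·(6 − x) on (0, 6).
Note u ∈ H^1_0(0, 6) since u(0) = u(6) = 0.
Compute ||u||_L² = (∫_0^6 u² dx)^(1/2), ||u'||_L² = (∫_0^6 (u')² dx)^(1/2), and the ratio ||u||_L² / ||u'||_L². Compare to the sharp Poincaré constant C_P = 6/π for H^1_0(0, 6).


||u||_L² / ||u'||_L² = 3*sqrt(14)/7 < C_P = 6/π.

u(x) = 3·x^2·(6 − x), so u'(x) = 9*x*(4 - x).
u(x) = 3·x^2·(6 − x) vanishes at x = 0 and x = 6, so u ∈ H^1_0(0, 6). Differentiate via the product rule and integrate the resulting polynomials term by term.
  ∫_0^6 u² dx = ∫_0^6 (9*x^6 - 108*x^5 + 324*x^4) dx. Term by term:
    ∫_0^6 9*x^6 dx = 2519424/7;  ∫_0^6 -108*x^5 dx = -839808;  ∫_0^6 324*x^4 dx = 2519424/5.
  Sum: 2519424/7 − 839808 + 2519424/5 = 839808/35.
  ∫_0^6 (u')² dx = ∫_0^6 (81*x^4 - 648*x^3 + 1296*x^2) dx. Term by term:
    ∫_0^6 81*x^4 dx = 629856/5;  ∫_0^6 -648*x^3 dx = -209952;  ∫_0^6 1296*x^2 dx = 93312.
  Sum: 629856/5 − 209952 + 93312 = 46656/5.
∫_0^6 u² dx = 839808/35, so ||u||_L² = 648*sqrt(70)/35.
∫_0^6 (u')² dx = 46656/5, so ||u'||_L² = 216*sqrt(5)/5.
Ratio ||u||_L² / ||u'||_L² = 3*sqrt(14)/7.
Sharp Poincaré constant on H^1_0(0, 6) is C_P = L/π = 6/π, achieved by sin(π/6·x).
A polynomial bump cannot attain the sharp Poincaré constant (only the first sine eigenfunction does), so the ratio is strictly less than C_P, consistent with ||u||_L² ≤ C_P ||u'||_L².


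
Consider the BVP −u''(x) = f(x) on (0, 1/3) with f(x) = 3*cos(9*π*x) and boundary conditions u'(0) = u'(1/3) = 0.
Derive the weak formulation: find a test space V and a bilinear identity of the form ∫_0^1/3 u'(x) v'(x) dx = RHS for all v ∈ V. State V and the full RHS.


V = H^1(0, 1/3) (no boundary constraint on v; u is determined up to an additive constant); weak form: ∫_0^1/3 u'v' dx = ∫_0^1/3 (3*cos(9*π*x)) v dx for all v ∈ V.

Multiply both sides by a test function v and integrate from 0 to 1/3:
  ∫_0^1/3 −u''(x) v(x) dx = ∫_0^1/3 f(x) v(x) dx.
Integrate the LHS by parts once:
  ∫_0^1/3 −u'' v dx = −[u'(x) v(x)]_0^1/3 + ∫_0^1/3 u'(x) v'(x) dx.
Thus ∫_0^1/3 u'(x) v'(x) dx = ∫_0^1/3 f(x) v(x) dx + [u'(x) v(x)]_0^1/3.
Choose V so that boundary terms are either known or forced to vanish.
u has homogeneous Neumann: u'(0) = u'(1/3) = 0. So [u' v]_0^1/3 = 0·v(1/3) − 0·v(0) = 0 for any v; take V = H^1(0, 1/3).
Weak formulation: find u (satisfying any essential BC) such that ∫_0^1/3 u'(x) v'(x) dx = ∫_0^1/3 f v dx for all v ∈ V (homogeneous Neumann, so boundary terms vanish).
Substituting f(x) = 3*cos(9*π*x), the right-hand side is ∫_0^1/3 (3*cos(9*π*x)) v dx.
Compatibility check (pure Neumann): taking v ≡ 1 ∈ V gives 0 = ∫_0^1/3 f dx + (0) − (0), i.e. ∫_0^1/3 f dx must equal u'(0) − u'(1/3) = 0. Indeed ∫_0^1/3 (3*cos(9*π*x)) dx = 0, so the data are compatible. The solution is then unique only up to an additive constant (fix it e.g. by requiring ∫_0^1/3 u dx = 0).


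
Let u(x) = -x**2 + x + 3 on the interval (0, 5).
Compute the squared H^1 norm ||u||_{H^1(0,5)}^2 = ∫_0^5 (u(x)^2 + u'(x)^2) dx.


||u||_{H^1}^2 = 2075/6

The H^1 norm (squared) on an interval (0, L) is
  ||u||_{H^1}^2 = ∫_0^L u(x)^2 dx + ∫_0^L u'(x)^2 dx.
Compute u'(x) = 1 - 2*x.
Then u(x)^2 = x**4 - 2*x**3 - 5*x**2 + 6*x + 9 and u'(x)^2 = 4*x**2 - 4*x + 1.
Integrate each monomial from 0 to 5 using ∫_0^5 c·x^n dx = c·5^(n+1)/(n+1):
  ∫_0^5 u(x)^2 dx = ∫_0^5 (x^4 - 2*x^3 - 5*x^2 + 6*x + 9) dx. Term by term:
    ∫_0^5 x^4 dx = 625;  ∫_0^5 -2*x^3 dx = -625/2;  ∫_0^5 -5*x^2 dx = -625/3;
    ∫_0^5 6*x dx = 75;  ∫_0^5 9 dx = 45.
  Sum: 625 − 625/2 − 625/3 + 75 + 45 = 1345/6.
  ∫_0^5 u'(x)^2 dx = ∫_0^5 (4*x^2 - 4*x + 1) dx. Term by term:
    ∫_0^5 4*x^2 dx = 500/3;  ∫_0^5 -4*x dx = -50;  ∫_0^5 1 dx = 5.
  Sum: 500/3 − 50 + 5 = 365/3.
Adding: ||u||_{H^1}^2 = 1345/6 + 365/3 = 2075/6.


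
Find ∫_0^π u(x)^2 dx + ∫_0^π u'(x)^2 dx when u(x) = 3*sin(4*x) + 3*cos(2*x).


||u||_{H^1(0,π)}^2 = 99*π

u'(x) = -6*sin(2*x) + 12*cos(4*x).
Expand u² and (u')² and integrate term by term on (0, π), using: for integers n ≥ 1, ∫_0^π sin²(nx) dx = ∫_0^π cos²(nx) dx = π/2; for n ≠ n', ∫_0^π sin(nx)sin(n'x) dx = ∫_0^π cos(nx)cos(n'x) dx = 0; and by product-to-sum, ∫_0^π sin(nx)cos(n'x) dx = ½∫_0^π [sin((n+n')x) + sin((n−n')x)] dx, which is 0 when n+n' is even and 2n/(n²−n'²) when n+n' is odd (it need not vanish on (0, π)).
  u² squared terms: (3)²·∫cos(2x)² dx = 9·π/2 = 9*π/2;  (3)²·∫sin(4x)² dx = 9·π/2 = 9*π/2.
  u² cross terms: 2·(3)·(3)·∫cos(2x)·sin(4x) dx = 18·(0) = 0.
  So ∫_0^π u² dx = 9*π/2 + 9*π/2 + 0 = 9*π.
  (u')² squared terms: (-6)²·∫sin(2x)² dx = 36·π/2 = 18*π;  (12)²·∫cos(4x)² dx = 144·π/2 = 72*π.
  (u')² cross terms: 2·(-6)·(12)·∫sin(2x)·cos(4x) dx = -144·(0) = 0.
  So ∫_0^π (u')² dx = 18*π + 72*π + 0 = 90*π.
||u||_{H^1}^2 = (9*π) + (90*π) = 99*π.


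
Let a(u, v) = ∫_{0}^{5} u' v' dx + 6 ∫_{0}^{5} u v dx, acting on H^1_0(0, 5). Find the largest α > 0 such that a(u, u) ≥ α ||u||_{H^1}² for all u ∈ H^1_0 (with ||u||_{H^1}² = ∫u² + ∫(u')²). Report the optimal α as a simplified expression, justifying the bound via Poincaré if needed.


α = 1

Coercivity of a(·,·) on H^1_0(0, 5) means a(u, u) ≥ α ||u||_{H^1}² for every u ∈ H^1_0.
The interval has length L = 5, and Poincaré/coercivity depend only on L. Here a(u, u) = ∫(u')² + (6)·∫u².
Here c = 6 ≥ 1, so a(u,u) = ∫(u')² + c∫u² ≥ ∫(u')² + ∫u² = ||u||_{H^1}², i.e. α = 1 works. No larger α is possible: a(u,u) ≥ α||u||_{H^1}² means (1−α)∫(u')² ≥ (α−c)∫u², and for the modes u_n = sin(nπ(x−x₀)/L) (x₀ the left endpoint) one has ∫u_n²/∫(u_n')² = (L/(nπ))² → 0, so a(u_n,u_n)/||u_n||_{H^1}² → 1. Hence the optimal constant is α = 1.
Therefore α = 1.


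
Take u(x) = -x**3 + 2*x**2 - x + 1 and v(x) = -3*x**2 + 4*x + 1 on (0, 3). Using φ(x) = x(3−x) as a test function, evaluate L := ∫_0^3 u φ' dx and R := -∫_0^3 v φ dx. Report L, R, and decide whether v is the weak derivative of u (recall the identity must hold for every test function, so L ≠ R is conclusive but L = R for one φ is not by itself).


LHS = 279/20, RHS = 99/20. No, v is not the weak derivative of u.

u(x) = -x**3 + 2*x**2 - x + 1, classical derivative u'(x) = -3*x**2 + 4*x - 1.
φ(x) = x(3−x), so φ'(x) = 3 - 2*x.
Note φ(0) = φ(3) = 0, so the boundary term u·φ vanishes.
LHS = ∫_0^3 u(x) φ'(x) dx = ∫_0^3 (2*x^4 - 7*x^3 + 8*x^2 - 5*x + 3) dx. Term by term:
  ∫_0^3 2*x^4 dx = 486/5;  ∫_0^3 -7*x^3 dx = -567/4;  ∫_0^3 8*x^2 dx = 72;
  ∫_0^3 -5*x dx = -45/2;  ∫_0^3 3 dx = 9.
Sum: 486/5 − 567/4 + 72 − 45/2 + 9 = 279/20.
So LHS = 279/20.
∫_0^3 v(x) φ(x) dx = ∫_0^3 (3*x^4 - 13*x^3 + 11*x^2 + 3*x) dx. Term by term:
  ∫_0^3 3*x^4 dx = 729/5;  ∫_0^3 -13*x^3 dx = -1053/4;  ∫_0^3 11*x^2 dx = 99;
  ∫_0^3 3*x dx = 27/2.
Sum: 729/5 − 1053/4 + 99 + 27/2 = -99/20.
So RHS = -∫_0^3 v(x) φ(x) dx = 99/20.
LHS − RHS = 9 ≠ 0, so the identity fails.
(For a valid weak derivative the identity must hold for EVERY test function, in particular this one. The failure shows v is NOT the weak derivative of u.)
Correct weak derivative would be u'(x) = -3*x**2 + 4*x - 1.


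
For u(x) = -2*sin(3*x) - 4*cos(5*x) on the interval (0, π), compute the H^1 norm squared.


||u||_{H^1(0,π)}^2 = 228*π

u'(x) = 20*sin(5*x) - 6*cos(3*x).
Expand u² and (u')² and integrate term by term on (0, π), using: for integers n ≥ 1, ∫_0^π sin²(nx) dx = ∫_0^π cos²(nx) dx = π/2; for n ≠ n', ∫_0^π sin(nx)sin(n'x) dx = ∫_0^π cos(nx)cos(n'x) dx = 0; and by product-to-sum, ∫_0^π sin(nx)cos(n'x) dx = ½∫_0^π [sin((n+n')x) + sin((n−n')x)] dx, which is 0 when n+n' is even and 2n/(n²−n'²) when n+n' is odd (it need not vanish on (0, π)).
  u² squared terms: (-4)²·∫cos(5x)² dx = 16·π/2 = 8*π;  (-2)²·∫sin(3x)² dx = 4·π/2 = 2*π.
  u² cross terms: 2·(-4)·(-2)·∫cos(5x)·sin(3x) dx = 16·(0) = 0.
  So ∫_0^π u² dx = 8*π + 2*π + 0 = 10*π.
  (u')² squared terms: (-6)²·∫cos(3x)² dx = 36·π/2 = 18*π;  (20)²·∫sin(5x)² dx = 400·π/2 = 200*π.
  (u')² cross terms: 2·(-6)·(20)·∫cos(3x)·sin(5x) dx = -240·(0) = 0.
  So ∫_0^π (u')² dx = 18*π + 200*π + 0 = 218*π.
||u||_{H^1}^2 = (10*π) + (218*π) = 228*π.


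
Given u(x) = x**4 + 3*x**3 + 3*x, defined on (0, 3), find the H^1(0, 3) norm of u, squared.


||u||_{H^1}^2 = 4240161/140

The H^1 norm (squared) on an interval (0, L) is
  ||u||_{H^1}^2 = ∫_0^L u(x)^2 dx + ∫_0^L u'(x)^2 dx.
Compute u'(x) = 4*x**3 + 9*x**2 + 3.
Then u(x)^2 = x**8 + 6*x**7 + 9*x**6 + 6*x**5 + 18*x**4 + 9*x**2 and u'(x)^2 = 16*x**6 + 72*x**5 + 81*x**4 + 24*x**3 + 54*x**2 + 9.
Integrate each monomial from 0 to 3 using ∫_0^3 c·x^n dx = c·3^(n+1)/(n+1):
  ∫_0^3 u(x)^2 dx = ∫_0^3 (x^8 + 6*x^7 + 9*x^6 + 6*x^5 + 18*x^4 + 9*x^2) dx. Term by term:
    ∫_0^3 x^8 dx = 2187;  ∫_0^3 6*x^7 dx = 19683/4;  ∫_0^3 9*x^6 dx = 19683/7;
    ∫_0^3 6*x^5 dx = 729;  ∫_0^3 18*x^4 dx = 4374/5;  ∫_0^3 9*x^2 dx = 81.
  Sum: 2187 + 19683/4 + 19683/7 + 729 + 4374/5 + 81 = 1624617/140.
  ∫_0^3 u'(x)^2 dx = ∫_0^3 (16*x^6 + 72*x^5 + 81*x^4 + 24*x^3 + 54*x^2 + 9) dx. Term by term:
    ∫_0^3 16*x^6 dx = 34992/7;  ∫_0^3 72*x^5 dx = 8748;  ∫_0^3 81*x^4 dx = 19683/5;
    ∫_0^3 24*x^3 dx = 486;  ∫_0^3 54*x^2 dx = 486;  ∫_0^3 9 dx = 27.
  Sum: 34992/7 + 8748 + 19683/5 + 486 + 486 + 27 = 653886/35.
Adding: ||u||_{H^1}^2 = 1624617/140 + 653886/35 = 4240161/140.
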